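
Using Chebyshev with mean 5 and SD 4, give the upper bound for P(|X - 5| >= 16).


k = 16/4 = 4
Chebyshev: P(|X-mu| >= k*sigma) <= 1/k^2 = 1/4^2 = 1/16

1/16


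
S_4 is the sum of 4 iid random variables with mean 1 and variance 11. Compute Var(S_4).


By independence, Var(S_n) = n*Var(X_1) = 4*11 = 44

44


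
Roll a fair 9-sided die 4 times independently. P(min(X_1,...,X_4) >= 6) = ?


P(min >= 6) = P(all X_i >= 6) = (P(X_1 >= 6))^4
= (4/9)^4 = 256/6561

256/6561


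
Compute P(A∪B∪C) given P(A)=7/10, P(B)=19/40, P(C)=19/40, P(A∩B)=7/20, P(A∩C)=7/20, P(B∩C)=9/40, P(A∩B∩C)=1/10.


P(A∪B∪C) = P(A)+P(B)+P(C) - P(AB)-P(AC)-P(BC) + P(ABC)
= 7/10+19/40+19/40 - 7/20-7/20-9/40 + 1/10
= 33/40

33/40


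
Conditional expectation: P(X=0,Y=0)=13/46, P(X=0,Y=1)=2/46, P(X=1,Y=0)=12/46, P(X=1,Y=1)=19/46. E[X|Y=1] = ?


P(Y=1) = 21/46
E[X|Y=1] = (0*2 + 1*19)/21 = 19/21

19/21


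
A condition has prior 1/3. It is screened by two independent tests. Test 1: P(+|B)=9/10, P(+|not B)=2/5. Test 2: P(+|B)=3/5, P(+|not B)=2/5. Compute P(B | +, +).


After test 1: P(+) = 9/10*1/3 + 2/5*2/3 = 17/30
P(B|+) = (3/10)/(17/30) = 9/17
After test 2 (use post1 as new prior): P(+) = 3/5*9/17 + 2/5*8/17 = 43/85
P(B|+,+) = (27/85)/(43/85) = 27/43

27/43


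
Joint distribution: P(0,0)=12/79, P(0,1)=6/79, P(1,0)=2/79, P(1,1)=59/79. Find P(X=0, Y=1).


Read from table: P(X=0, Y=1) = 6/79

6/79


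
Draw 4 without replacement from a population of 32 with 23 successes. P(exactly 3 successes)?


P(X=3) = C(23,3)*C(9,1) / C(32,4)
= 1771*9 / 35960
= 15939/35960

15939/35960


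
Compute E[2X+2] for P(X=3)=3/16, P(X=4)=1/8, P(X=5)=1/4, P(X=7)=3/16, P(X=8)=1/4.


E[2X+2] = sum(g(x)*P(x))
= 8*3/16 + 10*1/8 + 12*1/4 + 16*3/16 + 18*1/4
= 53/4

53/4


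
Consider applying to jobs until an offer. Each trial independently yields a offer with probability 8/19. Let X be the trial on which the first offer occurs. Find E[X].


For geometric (trials until first success), E[X] = 1/p = 1/(8/19) = 19/8

19/8


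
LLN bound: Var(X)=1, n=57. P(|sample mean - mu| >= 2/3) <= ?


Var(Xbar) = Var(X)/n = 1/57
Chebyshev: P(|Xbar-mu| >= 2/3) <= Var(Xbar)/(2/3)^2 = (1/57)/(4/9) = 3/76

3/76


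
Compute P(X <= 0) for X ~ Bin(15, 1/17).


P(X<=0) = P(X=0)
= 1152921504606846976/2862423051509815793
= 1152921504606846976/2862423051509815793

1152921504606846976/2862423051509815793


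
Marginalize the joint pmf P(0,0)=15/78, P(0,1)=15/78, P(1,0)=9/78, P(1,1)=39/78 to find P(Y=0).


P(Y=0) = P(0,0)+P(1,0) = 15/78 + 9/78 = 24/78 = 4/13

4/13


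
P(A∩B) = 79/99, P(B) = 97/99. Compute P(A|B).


P(A|B) = P(A∩B)/P(B) = (79/99)/(97/99) = 79/97

79/97


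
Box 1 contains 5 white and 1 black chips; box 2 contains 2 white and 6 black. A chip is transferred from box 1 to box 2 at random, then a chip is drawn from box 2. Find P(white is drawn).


P(transfer white) = 5/6; P(transfer black) = 1/6
If white transferred: Urn II has 3 white of 9, so P(white|white moved) = 1/3
If black transferred: Urn II has 2 white of 9, so P(white|black moved) = 2/9
By total probability: P(white) = 5/6*1/3 + 1/6*2/9 = 17/54

17/54


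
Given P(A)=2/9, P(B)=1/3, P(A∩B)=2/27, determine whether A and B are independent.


P(A)*P(B) = 2/9*1/3 = 2/27
P(A∩B) = 2/27, which equals P(A)P(B), so independent

Yes, A and B are independent


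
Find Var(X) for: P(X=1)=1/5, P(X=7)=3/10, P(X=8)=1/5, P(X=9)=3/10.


E[X] = 33/5, E[X^2] = 52
Var(X) = E[X^2] - (E[X])^2 = 52 - (33/5)^2 = 211/25

211/25


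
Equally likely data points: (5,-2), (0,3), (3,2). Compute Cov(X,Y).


E[X]=8/3, E[Y]=1, E[XY]=-4/3
Cov(X,Y) = E[XY] - E[X]E[Y] = -4/3 - 8/3*1 = -4

-4


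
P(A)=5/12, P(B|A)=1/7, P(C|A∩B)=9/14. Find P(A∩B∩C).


P(A∩B∩C) = P(A) * P(B|A) * P(C|A∩B)
= 5/12 * 1/7 * 9/14
= 5/84 * 9/14 = 15/392

15/392


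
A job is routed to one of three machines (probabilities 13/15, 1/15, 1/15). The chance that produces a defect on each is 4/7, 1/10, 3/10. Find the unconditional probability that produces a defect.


P(A) = P(A|B1)P(B1) + P(A|B2)P(B2) + P(A|B3)P(B3)
= 4/7*13/15 + 1/10*1/15 + 3/10*1/15
= 52/105 + 1/150 + 1/50 = 274/525

274/525


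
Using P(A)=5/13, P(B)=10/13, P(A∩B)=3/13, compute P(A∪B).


P(A∪B) = P(A) + P(B) - P(A∩B)
= 5/13 + 10/13 - 3/13 = 12/13

12/13


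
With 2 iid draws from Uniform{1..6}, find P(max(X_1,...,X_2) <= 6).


P(max <= 6) = P(all X_i <= 6) = (P(X_1 <= 6))^2
= (6/6)^2 = 1^2 = 1

1


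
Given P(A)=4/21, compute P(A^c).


P(A') = 1 - P(A) = 1 - 4/21 = 17/21

17/21


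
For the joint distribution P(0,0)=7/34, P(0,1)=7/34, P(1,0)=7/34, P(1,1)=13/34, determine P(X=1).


P(X=1) = P(1,0)+P(1,1) = 7/34 + 13/34 = 20/34 = 10/17

10/17


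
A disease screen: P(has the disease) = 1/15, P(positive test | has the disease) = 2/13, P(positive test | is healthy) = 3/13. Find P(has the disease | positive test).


P(A) = P(A|B)P(B) + P(A|B')P(B') = 2/13*1/15 + 3/13*14/15 = 44/195
P(B|A) = P(A|B)P(B)/P(A) = (2/195)/(44/195) = 1/22

1/22


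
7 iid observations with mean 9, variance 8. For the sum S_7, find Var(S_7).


By independence, Var(S_n) = n*Var(X_1) = 7*8 = 56

56


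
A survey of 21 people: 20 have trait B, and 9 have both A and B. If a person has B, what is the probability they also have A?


P(A|B) = P(A∩B)/P(B) = (9/21)/(20/21) = 9/20

9/20


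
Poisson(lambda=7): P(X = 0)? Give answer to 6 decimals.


P(X=0) = e^(-7) * 7^0 / 0!
≈ 0.0009118819656 * 1 / 1
≈ 0.000912

0.000912


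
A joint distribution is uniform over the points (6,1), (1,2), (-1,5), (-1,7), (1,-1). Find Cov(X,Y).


E[X]=6/5, E[Y]=14/5, E[XY]=-1
Cov(X,Y) = E[XY] - E[X]E[Y] = -1 - 6/5*14/5 = -109/25

-109/25


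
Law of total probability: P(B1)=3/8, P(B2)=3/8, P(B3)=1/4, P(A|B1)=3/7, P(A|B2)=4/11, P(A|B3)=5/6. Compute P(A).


P(A) = P(A|B1)P(B1) + P(A|B2)P(B2) + P(A|B3)P(B3)
= 3/7*3/8 + 4/11*3/8 + 5/6*1/4
= 9/56 + 3/22 + 5/24 = 467/924

467/924


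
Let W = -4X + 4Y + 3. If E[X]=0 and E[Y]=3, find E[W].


E[-4X + 4Y + 3] = -4*E[X] + 4*E[Y] + 3
= (-4)*(0) + (4)*(3) + (3)
= 0 + 12 + 3 = 15

15


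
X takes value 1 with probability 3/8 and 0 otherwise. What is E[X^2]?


For Bernoulli: X in {0,1}
E[X^2] = 0^2*(1-3/8) + 1^2*3/8 = 3/8

3/8


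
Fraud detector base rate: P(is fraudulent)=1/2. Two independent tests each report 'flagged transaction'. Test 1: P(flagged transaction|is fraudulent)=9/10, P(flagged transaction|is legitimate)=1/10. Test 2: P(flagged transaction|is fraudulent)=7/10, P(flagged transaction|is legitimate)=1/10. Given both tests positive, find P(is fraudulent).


After test 1: P(+) = 9/10*1/2 + 1/10*1/2 = 1/2
P(B|+) = (9/20)/(1/2) = 9/10
After test 2 (use post1 as new prior): P(+) = 7/10*9/10 + 1/10*1/10 = 16/25
P(B|+,+) = (63/100)/(16/25) = 63/64

63/64


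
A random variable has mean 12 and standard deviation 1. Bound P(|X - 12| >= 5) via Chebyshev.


k = 5/1 = 5
Chebyshev: P(|X-mu| >= k*sigma) <= 1/k^2 = 1/5^2 = 1/25

1/25


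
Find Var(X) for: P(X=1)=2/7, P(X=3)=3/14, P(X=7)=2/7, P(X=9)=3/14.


E[X] = 34/7, E[X^2] = 235/7
Var(X) = E[X^2] - (E[X])^2 = 235/7 - (34/7)^2 = 489/49

489/49


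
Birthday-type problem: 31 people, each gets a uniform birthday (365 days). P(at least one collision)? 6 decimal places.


P(all different) = prod((365-i)/365 for i=0..30) = 0.269545
P(at least one match) = 1 - 0.269545 = 0.730455

0.730455


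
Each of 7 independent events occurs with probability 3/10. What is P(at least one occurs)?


P(at least one) = 1 - P(none)
P(none) = (1 - 3/10)^7 = (7/10)^7 = 823543/10000000
P(at least one) = 1 - 823543/10000000 = 9176457/10000000

9176457/10000000


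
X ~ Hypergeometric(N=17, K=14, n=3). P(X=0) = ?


P(X=0) = C(14,0)*C(3,3) / C(17,3)
= 1*1 / 680
= 1/680

1/680


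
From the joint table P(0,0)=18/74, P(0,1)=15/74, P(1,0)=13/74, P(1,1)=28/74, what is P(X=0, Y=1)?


Read from table: P(X=0, Y=1) = 15/74

15/74


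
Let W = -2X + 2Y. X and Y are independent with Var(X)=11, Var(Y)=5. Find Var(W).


Independence => Cov(X,Y)=0
Var(-2X + 2Y) = (-2)^2*Var(X) + 2^2*Var(Y)
= 4*11 + 4*5 = 64

64


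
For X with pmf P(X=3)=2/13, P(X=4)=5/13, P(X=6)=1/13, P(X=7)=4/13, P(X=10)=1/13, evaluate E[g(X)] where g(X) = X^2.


E[X^2] = sum(g(x)*P(x))
= 9*2/13 + 16*5/13 + 36*1/13 + 49*4/13 + 100*1/13
= 430/13

430/13


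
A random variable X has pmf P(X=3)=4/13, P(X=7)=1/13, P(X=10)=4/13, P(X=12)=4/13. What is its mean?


E[X] = sum(x * P(x))
= 3*4/13 + 7*1/13 + 10*4/13 + 12*4/13
= 107/13

107/13


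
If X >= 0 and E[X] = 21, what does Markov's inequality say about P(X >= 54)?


Markov: P(X >= a) <= E[X]/a
P(X >= 54) <= 21/54 = 7/18

7/18


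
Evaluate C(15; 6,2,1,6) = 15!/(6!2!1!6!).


15! = 1307674368000
Denominator: 6!=720 * 2!=2 * 1!=1 * 6!=720
Coefficient = 1307674368000 / 1036800 = 1261260

1261260


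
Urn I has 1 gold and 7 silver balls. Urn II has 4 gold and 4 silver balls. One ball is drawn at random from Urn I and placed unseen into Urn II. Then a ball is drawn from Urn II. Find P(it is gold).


P(transfer gold) = 1/8; P(transfer silver) = 7/8
If gold transferred: Urn II has 5 gold of 9, so P(gold|gold moved) = 5/9
If silver transferred: Urn II has 4 gold of 9, so P(gold|silver moved) = 4/9
By total probability: P(gold) = 1/8*5/9 + 7/8*4/9 = 11/24

11/24


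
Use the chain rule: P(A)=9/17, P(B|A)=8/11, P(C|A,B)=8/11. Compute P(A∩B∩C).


P(A∩B∩C) = P(A) * P(B|A) * P(C|A∩B)
= 9/17 * 8/11 * 8/11
= 72/187 * 8/11 = 576/2057

576/2057


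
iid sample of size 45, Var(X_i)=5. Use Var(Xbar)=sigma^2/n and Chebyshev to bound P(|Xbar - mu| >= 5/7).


Var(Xbar) = Var(X)/n = 5/45
Chebyshev: P(|Xbar-mu| >= 5/7) <= Var(Xbar)/(5/7)^2 = (1/9)/(25/49) = 49/225

49/225


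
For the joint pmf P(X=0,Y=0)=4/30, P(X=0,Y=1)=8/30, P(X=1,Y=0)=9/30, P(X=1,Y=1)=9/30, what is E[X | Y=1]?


P(Y=1) = 17/30
E[X|Y=1] = (0*8 + 1*9)/17 = 9/17

9/17


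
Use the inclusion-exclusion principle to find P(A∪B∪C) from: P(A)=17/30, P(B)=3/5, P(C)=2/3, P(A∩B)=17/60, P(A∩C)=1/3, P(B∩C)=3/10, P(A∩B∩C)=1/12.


P(A∪B∪C) = P(A)+P(B)+P(C) - P(AB)-P(AC)-P(BC) + P(ABC)
= 17/30+3/5+2/3 - 17/60-1/3-3/10 + 1/12
= 1

1


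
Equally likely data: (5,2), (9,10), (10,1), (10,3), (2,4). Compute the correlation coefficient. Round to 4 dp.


Cov(X,Y) = 0.8000, Var(X) = 10.1600, Var(Y) = 10.0000
rho = Cov/(sqrt(VarX)*sqrt(VarY)) = 0.0794

0.0794


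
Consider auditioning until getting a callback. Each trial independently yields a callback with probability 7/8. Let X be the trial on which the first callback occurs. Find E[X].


For geometric (trials until first success), E[X] = 1/p = 1/(7/8) = 8/7

8/7


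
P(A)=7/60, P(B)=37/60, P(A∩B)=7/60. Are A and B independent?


P(A)*P(B) = 7/60*37/60 = 259/3600
P(A∩B) = 7/60 != 259/3600, so not independent

No, A and B are not independent


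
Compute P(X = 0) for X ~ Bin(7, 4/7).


P(X=0) = C(7,0) * p^0 * (1-p)^7
= 1 * 1 * 2187/823543
= 2187/823543

2187/823543


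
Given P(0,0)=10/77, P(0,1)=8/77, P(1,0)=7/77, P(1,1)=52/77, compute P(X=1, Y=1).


Read from table: P(X=1, Y=1) = 52/77

52/77


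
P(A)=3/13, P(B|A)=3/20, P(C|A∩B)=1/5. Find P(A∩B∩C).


P(A∩B∩C) = P(A) * P(B|A) * P(C|A∩B)
= 3/13 * 3/20 * 1/5
= 9/260 * 1/5 = 9/1300

9/1300


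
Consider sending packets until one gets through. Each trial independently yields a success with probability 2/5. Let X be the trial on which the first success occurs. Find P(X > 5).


P(X > 5) = P(first 5 trials all fail) = (1-p)^5 = (3/5)^5 = 243/3125

243/3125


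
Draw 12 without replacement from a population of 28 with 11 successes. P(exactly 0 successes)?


P(X=0) = C(11,0)*C(17,12) / C(28,12)
= 1*6188 / 30421755
= 6188/30421755 = 4/19665

4/19665


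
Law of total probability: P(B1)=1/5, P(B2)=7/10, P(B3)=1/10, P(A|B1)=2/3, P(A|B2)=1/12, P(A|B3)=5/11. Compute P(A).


P(A) = P(A|B1)P(B1) + P(A|B2)P(B2) + P(A|B3)P(B3)
= 2/3*1/5 + 1/12*7/10 + 5/11*1/10
= 2/15 + 7/120 + 1/22 = 313/1320

313/1320


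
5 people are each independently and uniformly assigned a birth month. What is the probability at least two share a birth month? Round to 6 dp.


P(all different) = prod((12-i)/12 for i=0..4) = 0.381944
P(at least one match) = 1 - 0.381944 = 0.618056

0.618056


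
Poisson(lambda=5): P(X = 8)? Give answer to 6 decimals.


P(X=8) = e^(-5) * 5^8 / 8!
≈ 0.006737946999 * 390625 / 40320
≈ 0.065278

0.065278


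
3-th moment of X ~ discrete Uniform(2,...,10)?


E[X^3] = (1/9) * sum(x^3 for x=2..10)
= 3024/9 = 336

336


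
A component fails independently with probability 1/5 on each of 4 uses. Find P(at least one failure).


P(at least one) = 1 - P(none)
P(none) = (1 - 1/5)^4 = (4/5)^4 = 256/625
P(at least one) = 1 - 256/625 = 369/625

369/625


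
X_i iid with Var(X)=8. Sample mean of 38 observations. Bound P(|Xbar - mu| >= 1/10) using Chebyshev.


Var(Xbar) = Var(X)/n = 8/38
Chebyshev: P(|Xbar-mu| >= 1/10) <= Var(Xbar)/(1/10)^2 = (4/19)/(1/100) = 400/19
Bound exceeds 1, so trivial bound: 1

1


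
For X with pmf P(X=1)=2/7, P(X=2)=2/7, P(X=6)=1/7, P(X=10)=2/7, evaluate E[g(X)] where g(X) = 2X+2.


E[2X+2] = sum(g(x)*P(x))
= 4*2/7 + 6*2/7 + 14*1/7 + 22*2/7
= 78/7

78/7


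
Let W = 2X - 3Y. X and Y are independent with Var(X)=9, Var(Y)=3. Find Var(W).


Independence => Cov(X,Y)=0
Var(2X - 3Y) = 2^2*Var(X) + (-3)^2*Var(Y)
= 4*9 + 9*3 = 63

63


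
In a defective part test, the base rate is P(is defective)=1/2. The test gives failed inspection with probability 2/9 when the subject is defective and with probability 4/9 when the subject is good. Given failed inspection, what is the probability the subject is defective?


P(A) = P(A|B)P(B) + P(A|B')P(B') = 2/9*1/2 + 4/9*1/2 = 1/3
P(B|A) = P(A|B)P(B)/P(A) = (1/9)/(1/3) = 1/3

1/3


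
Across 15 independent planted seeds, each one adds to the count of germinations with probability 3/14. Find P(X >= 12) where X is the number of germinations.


P(X>=12) = P(X=12) + P(X=13) + P(X=14) + P(X=15)
= 45977618115/22224013651116032 + 2893696245/22224013651116032 + 789189885/155568095557812224 + 14348907/155568095557812224
= 437375943/198428693313536

437375943/198428693313536


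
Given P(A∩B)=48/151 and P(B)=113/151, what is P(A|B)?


P(A|B) = P(A∩B)/P(B) = (48/151)/(113/151) = 48/113

48/113


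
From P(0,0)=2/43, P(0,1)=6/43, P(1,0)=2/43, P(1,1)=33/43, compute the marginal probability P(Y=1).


P(Y=1) = P(0,1)+P(1,1) = 6/43 + 33/43 = 39/43

39/43


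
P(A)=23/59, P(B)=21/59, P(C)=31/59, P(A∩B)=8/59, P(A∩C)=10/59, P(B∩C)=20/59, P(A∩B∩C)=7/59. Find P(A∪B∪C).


P(A∪B∪C) = P(A)+P(B)+P(C) - P(AB)-P(AC)-P(BC) + P(ABC)
= 23/59+21/59+31/59 - 8/59-10/59-20/59 + 7/59
= 44/59

44/59


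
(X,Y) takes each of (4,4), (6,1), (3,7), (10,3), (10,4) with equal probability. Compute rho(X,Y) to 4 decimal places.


Cov(X,Y) = -2.4800, Var(X) = 8.6400, Var(Y) = 3.7600
rho = Cov/(sqrt(VarX)*sqrt(VarY)) = -0.4351

-0.4351


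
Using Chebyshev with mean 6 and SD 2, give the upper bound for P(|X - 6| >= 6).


k = 6/2 = 3
Chebyshev: P(|X-mu| >= k*sigma) <= 1/k^2 = 1/3^2 = 1/9

1/9


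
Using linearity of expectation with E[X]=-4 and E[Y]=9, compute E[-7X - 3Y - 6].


E[-7X - 3Y - 6] = -7*E[X] - 3*E[Y] - 6
= (-7)*(-4) + (-3)*(9) + (-6)
= 28 - 27 - 6 = -5

-5


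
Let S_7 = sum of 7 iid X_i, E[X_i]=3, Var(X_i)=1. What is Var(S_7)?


By independence, Var(S_n) = n*Var(X_1) = 7*1 = 7

7


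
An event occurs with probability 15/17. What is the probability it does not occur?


P(A') = 1 - P(A) = 1 - 15/17 = 2/17

2/17


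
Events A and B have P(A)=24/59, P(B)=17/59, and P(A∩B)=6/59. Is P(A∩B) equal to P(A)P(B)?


P(A)*P(B) = 24/59*17/59 = 408/3481
P(A∩B) = 6/59 != 408/3481, so not independent

No, A and B are not independent


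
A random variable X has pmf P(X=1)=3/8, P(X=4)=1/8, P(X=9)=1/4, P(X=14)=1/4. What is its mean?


E[X] = sum(x * P(x))
= 1*3/8 + 4*1/8 + 9*1/4 + 14*1/4
= 53/8

53/8


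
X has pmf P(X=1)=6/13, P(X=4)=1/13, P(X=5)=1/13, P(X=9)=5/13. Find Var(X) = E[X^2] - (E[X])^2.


E[X] = 60/13, E[X^2] = 452/13
Var(X) = E[X^2] - (E[X])^2 = 452/13 - (60/13)^2 = 2276/169

2276/169


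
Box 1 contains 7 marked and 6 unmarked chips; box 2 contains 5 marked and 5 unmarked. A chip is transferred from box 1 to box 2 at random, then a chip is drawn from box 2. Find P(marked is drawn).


P(transfer marked) = 7/13; P(transfer unmarked) = 6/13
If marked transferred: Urn II has 6 marked of 11, so P(marked|marked moved) = 6/11
If unmarked transferred: Urn II has 5 marked of 11, so P(marked|unmarked moved) = 5/11
By total probability: P(marked) = 7/13*6/11 + 6/13*5/11 = 72/143

72/143


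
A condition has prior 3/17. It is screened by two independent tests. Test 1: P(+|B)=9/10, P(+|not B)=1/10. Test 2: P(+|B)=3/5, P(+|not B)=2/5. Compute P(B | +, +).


After test 1: P(+) = 9/10*3/17 + 1/10*14/17 = 41/170
P(B|+) = (27/170)/(41/170) = 27/41
After test 2 (use post1 as new prior): P(+) = 3/5*27/41 + 2/5*14/41 = 109/205
P(B|+,+) = (81/205)/(109/205) = 81/109

81/109


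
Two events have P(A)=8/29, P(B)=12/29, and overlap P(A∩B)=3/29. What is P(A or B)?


P(A∪B) = P(A) + P(B) - P(A∩B)
= 8/29 + 12/29 - 3/29 = 17/29

17/29


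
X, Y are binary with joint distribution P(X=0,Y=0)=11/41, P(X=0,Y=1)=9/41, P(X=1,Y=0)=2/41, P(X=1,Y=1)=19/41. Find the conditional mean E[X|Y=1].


P(Y=1) = 28/41
E[X|Y=1] = (0*9 + 1*19)/28 = 19/28

19/28


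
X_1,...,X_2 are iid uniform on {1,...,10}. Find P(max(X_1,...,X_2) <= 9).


P(max <= 9) = P(all X_i <= 9) = (P(X_1 <= 9))^2
= (9/10)^2 = 81/100

81/100


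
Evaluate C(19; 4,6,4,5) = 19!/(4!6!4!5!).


19! = 121645100408832000
Denominator: 4!=24 * 6!=720 * 4!=24 * 5!=120
Coefficient = 121645100408832000 / 49766400 = 2444321880

2444321880


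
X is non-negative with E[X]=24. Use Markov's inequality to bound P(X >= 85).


Markov: P(X >= a) <= E[X]/a
P(X >= 85) <= 24/85

24/85


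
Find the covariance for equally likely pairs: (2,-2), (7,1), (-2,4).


E[X]=7/3, E[Y]=1, E[XY]=-5/3
Cov(X,Y) = E[XY] - E[X]E[Y] = -5/3 - 7/3*1 = -4

-4


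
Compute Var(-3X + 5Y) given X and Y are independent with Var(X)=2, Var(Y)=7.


Independence => Cov(X,Y)=0
Var(-3X + 5Y) = (-3)^2*Var(X) + 5^2*Var(Y)
= 9*2 + 25*7 = 193

193


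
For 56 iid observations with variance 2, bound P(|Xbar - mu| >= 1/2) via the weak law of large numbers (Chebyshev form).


Var(Xbar) = Var(X)/n = 2/56
Chebyshev: P(|Xbar-mu| >= 1/2) <= Var(Xbar)/(1/2)^2 = (1/28)/(1/4) = 1/7

1/7


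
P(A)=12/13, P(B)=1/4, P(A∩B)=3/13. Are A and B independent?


P(A)*P(B) = 12/13*1/4 = 3/13
P(A∩B) = 3/13, which equals P(A)P(B), so independent

Yes, A and B are independent


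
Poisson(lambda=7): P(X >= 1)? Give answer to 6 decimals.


P(X>=1) = 1 - P(X<=0) = 1 - (e^(-7)*7^0/0!)
≈ 1 - 0.0009118820 = 0.9990881180
≈ 0.999088

0.999088


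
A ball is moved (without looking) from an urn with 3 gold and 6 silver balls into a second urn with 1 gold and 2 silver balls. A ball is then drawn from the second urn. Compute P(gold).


P(transfer gold) = 3/9 = 1/3; P(transfer silver) = 2/3
If gold transferred: Urn II has 2 gold of 4, so P(gold|gold moved) = 1/2
If silver transferred: Urn II has 1 gold of 4, so P(gold|silver moved) = 1/4
By total probability: P(gold) = 1/3*1/2 + 2/3*1/4 = 1/3

1/3


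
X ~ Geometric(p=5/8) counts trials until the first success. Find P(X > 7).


P(X > 7) = P(first 7 trials all fail) = (1-p)^7 = (3/8)^7 = 2187/2097152

2187/2097152


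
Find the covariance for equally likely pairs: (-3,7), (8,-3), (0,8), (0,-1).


E[X]=5/4, E[Y]=11/4, E[XY]=-45/4
Cov(X,Y) = E[XY] - E[X]E[Y] = -45/4 - 5/4*11/4 = -235/16

-235/16


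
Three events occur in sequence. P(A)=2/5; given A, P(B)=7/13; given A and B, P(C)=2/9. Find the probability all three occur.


P(A∩B∩C) = P(A) * P(B|A) * P(C|A∩B)
= 2/5 * 7/13 * 2/9
= 14/65 * 2/9 = 28/585

28/585


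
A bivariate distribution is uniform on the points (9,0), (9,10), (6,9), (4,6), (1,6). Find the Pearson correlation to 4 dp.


Cov(X,Y) = -1.1600, Var(X) = 9.3600, Var(Y) = 12.1600
rho = Cov/(sqrt(VarX)*sqrt(VarY)) = -0.1087

-0.1087


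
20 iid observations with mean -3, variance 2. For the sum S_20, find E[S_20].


E[S_n] = n*E[X_1] = 20*-3 = -60

-60


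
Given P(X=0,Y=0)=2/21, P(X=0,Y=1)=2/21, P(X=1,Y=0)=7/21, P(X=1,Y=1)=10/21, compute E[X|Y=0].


P(Y=0) = 9/21
E[X|Y=0] = (0*2 + 1*7)/9 = 7/9

7/9


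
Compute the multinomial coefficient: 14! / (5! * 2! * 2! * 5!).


14! = 87178291200
Denominator: 5!=120 * 2!=2 * 2!=2 * 5!=120
Coefficient = 87178291200 / 57600 = 1513512

1513512


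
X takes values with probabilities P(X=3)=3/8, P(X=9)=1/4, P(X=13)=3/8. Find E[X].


E[X] = sum(x * P(x))
= 3*3/8 + 9*1/4 + 13*3/8
= 33/4

33/4


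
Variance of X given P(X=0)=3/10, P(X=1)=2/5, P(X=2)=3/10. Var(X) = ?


E[X] = 1, E[X^2] = 8/5
Var(X) = E[X^2] - (E[X])^2 = 8/5 - (1)^2 = 3/5

3/5


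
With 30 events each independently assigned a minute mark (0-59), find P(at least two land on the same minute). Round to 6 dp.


P(all different) = prod((60-i)/60 for i=0..29) = 0.000142
P(at least one match) = 1 - 0.000142 = 0.999858

0.999858


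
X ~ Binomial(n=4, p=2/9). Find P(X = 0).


P(X=0) = C(4,0) * p^0 * (1-p)^4
= 1 * 1 * 2401/6561
= 2401/6561

2401/6561


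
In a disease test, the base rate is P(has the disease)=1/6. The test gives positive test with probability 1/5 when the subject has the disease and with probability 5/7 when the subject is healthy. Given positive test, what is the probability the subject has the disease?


P(A) = P(A|B)P(B) + P(A|B')P(B') = 1/5*1/6 + 5/7*5/6 = 22/35
P(B|A) = P(A|B)P(B)/P(A) = (1/30)/(22/35) = 7/132

7/132


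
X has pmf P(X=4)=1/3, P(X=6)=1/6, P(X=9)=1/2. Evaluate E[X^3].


E[X^3] = sum(x^3 * P(x))
= 64*1/3 + 216*1/6 + 729*1/2
= 2531/6

2531/6


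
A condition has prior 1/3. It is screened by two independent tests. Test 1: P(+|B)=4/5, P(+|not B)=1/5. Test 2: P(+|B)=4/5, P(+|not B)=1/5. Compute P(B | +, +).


After test 1: P(+) = 4/5*1/3 + 1/5*2/3 = 2/5
P(B|+) = (4/15)/(2/5) = 2/3
After test 2 (use post1 as new prior): P(+) = 4/5*2/3 + 1/5*1/3 = 3/5
P(B|+,+) = (8/15)/(3/5) = 8/9

8/9


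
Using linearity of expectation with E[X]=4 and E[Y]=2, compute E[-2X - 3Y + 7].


E[-2X - 3Y + 7] = -2*E[X] - 3*E[Y] + 7
= (-2)*(4) + (-3)*(2) + (7)
= -8 - 6 + 7 = -7

-7


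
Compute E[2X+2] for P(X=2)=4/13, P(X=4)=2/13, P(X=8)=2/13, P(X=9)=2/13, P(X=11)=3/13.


E[2X+2] = sum(g(x)*P(x))
= 6*4/13 + 10*2/13 + 18*2/13 + 20*2/13 + 24*3/13
= 192/13

192/13


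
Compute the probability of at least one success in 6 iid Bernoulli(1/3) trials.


P(at least one) = 1 - P(none)
P(none) = (1 - 1/3)^6 = (2/3)^6 = 64/729
P(at least one) = 1 - 64/729 = 665/729

665/729


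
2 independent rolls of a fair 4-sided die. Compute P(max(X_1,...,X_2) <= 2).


P(max <= 2) = P(all X_i <= 2) = (P(X_1 <= 2))^2
= (2/4)^2 = (1/2)^2 = 1/4

1/4


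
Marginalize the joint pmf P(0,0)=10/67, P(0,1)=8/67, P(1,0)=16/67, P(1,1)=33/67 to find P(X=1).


P(X=1) = P(1,0)+P(1,1) = 16/67 + 33/67 = 49/67

49/67


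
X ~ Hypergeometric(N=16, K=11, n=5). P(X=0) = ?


P(X=0) = C(11,0)*C(5,5) / C(16,5)
= 1*1 / 4368
= 1/4368

1/4368


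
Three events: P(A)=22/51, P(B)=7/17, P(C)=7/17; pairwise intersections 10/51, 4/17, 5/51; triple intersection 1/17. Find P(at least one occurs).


P(A∪B∪C) = P(A)+P(B)+P(C) - P(AB)-P(AC)-P(BC) + P(ABC)
= 22/51+7/17+7/17 - 10/51-4/17-5/51 + 1/17
= 40/51

40/51


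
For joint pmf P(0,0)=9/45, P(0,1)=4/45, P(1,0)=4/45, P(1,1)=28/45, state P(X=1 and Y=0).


Read from table: P(X=1, Y=0) = 4/45

4/45


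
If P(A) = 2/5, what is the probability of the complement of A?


P(A') = 1 - P(A) = 1 - 2/5 = 3/5

3/5


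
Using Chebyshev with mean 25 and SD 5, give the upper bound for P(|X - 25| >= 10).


k = 10/5 = 2
Chebyshev: P(|X-mu| >= k*sigma) <= 1/k^2 = 1/2^2 = 1/4

1/4


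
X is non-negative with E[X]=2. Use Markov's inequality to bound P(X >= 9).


Markov: P(X >= a) <= E[X]/a
P(X >= 9) <= 2/9

2/9


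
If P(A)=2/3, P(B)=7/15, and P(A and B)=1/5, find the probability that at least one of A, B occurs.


P(A∪B) = P(A) + P(B) - P(A∩B)
= 2/3 + 7/15 - 1/5 = 14/15

14/15


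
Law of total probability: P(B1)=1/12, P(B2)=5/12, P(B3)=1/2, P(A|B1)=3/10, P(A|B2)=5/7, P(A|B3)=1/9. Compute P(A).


P(A) = P(A|B1)P(B1) + P(A|B2)P(B2) + P(A|B3)P(B3)
= 3/10*1/12 + 5/7*5/12 + 1/9*1/2
= 1/40 + 25/84 + 1/18 = 953/2520

953/2520


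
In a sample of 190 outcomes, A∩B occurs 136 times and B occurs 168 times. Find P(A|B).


P(A|B) = P(A∩B)/P(B) = (136/190)/(168/190) = 136/168 = 17/21

17/21


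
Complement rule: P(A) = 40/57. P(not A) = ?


P(A') = 1 - P(A) = 1 - 40/57 = 17/57

17/57


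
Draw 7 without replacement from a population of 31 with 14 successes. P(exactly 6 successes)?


P(X=6) = C(14,6)*C(17,1) / C(31,7)
= 3003*17 / 2629575
= 51051/2629575 = 1309/67425

1309/67425


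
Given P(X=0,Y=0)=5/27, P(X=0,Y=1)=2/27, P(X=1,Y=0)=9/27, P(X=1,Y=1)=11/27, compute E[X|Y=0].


P(Y=0) = 14/27
E[X|Y=0] = (0*5 + 1*9)/14 = 9/14

9/14


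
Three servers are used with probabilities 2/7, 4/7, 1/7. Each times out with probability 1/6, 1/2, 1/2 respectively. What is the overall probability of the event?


P(A) = P(A|B1)P(B1) + P(A|B2)P(B2) + P(A|B3)P(B3)
= 1/6*2/7 + 1/2*4/7 + 1/2*1/7
= 1/21 + 2/7 + 1/14 = 17/42

17/42


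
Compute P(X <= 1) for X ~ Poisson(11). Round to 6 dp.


P(X<=1) = e^(-11)*11^0/0! + e^(-11)*11^1/1!
≈ 0.0000167017 + 0.0001837187
= 0.0002004204
≈ 0.000200

0.000200


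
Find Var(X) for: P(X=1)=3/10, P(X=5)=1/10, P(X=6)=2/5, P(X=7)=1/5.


E[X] = 23/5, E[X^2] = 27
Var(X) = E[X^2] - (E[X])^2 = 27 - (23/5)^2 = 146/25

146/25


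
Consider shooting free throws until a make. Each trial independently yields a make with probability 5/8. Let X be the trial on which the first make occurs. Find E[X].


For geometric (trials until first success), E[X] = 1/p = 1/(5/8) = 8/5

8/5


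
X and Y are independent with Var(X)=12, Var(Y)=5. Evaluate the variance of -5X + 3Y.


Independence => Cov(X,Y)=0
Var(-5X + 3Y) = (-5)^2*Var(X) + 3^2*Var(Y)
= 25*12 + 9*5 = 345

345


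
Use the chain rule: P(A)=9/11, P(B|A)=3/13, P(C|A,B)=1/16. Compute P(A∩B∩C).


P(A∩B∩C) = P(A) * P(B|A) * P(C|A∩B)
= 9/11 * 3/13 * 1/16
= 27/143 * 1/16 = 27/2288

27/2288


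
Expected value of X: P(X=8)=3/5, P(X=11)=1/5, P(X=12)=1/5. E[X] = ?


E[X] = sum(x * P(x))
= 8*3/5 + 11*1/5 + 12*1/5
= 47/5

47/5


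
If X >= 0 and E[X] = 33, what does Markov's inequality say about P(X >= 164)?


Markov: P(X >= a) <= E[X]/a
P(X >= 164) <= 33/164

33/164


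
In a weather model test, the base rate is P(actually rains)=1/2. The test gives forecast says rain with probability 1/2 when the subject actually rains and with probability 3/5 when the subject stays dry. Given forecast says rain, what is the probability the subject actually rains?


P(A) = P(A|B)P(B) + P(A|B')P(B') = 1/2*1/2 + 3/5*1/2 = 11/20
P(B|A) = P(A|B)P(B)/P(A) = (1/4)/(11/20) = 5/11

5/11


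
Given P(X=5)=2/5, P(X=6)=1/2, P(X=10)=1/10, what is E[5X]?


E[5X] = sum(g(x)*P(x))
= 25*2/5 + 30*1/2 + 50*1/10
= 30

30


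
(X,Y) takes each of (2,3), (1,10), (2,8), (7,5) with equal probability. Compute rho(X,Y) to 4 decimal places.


Cov(X,Y) = -2.7500, Var(X) = 5.5000, Var(Y) = 7.2500
rho = Cov/(sqrt(VarX)*sqrt(VarY)) = -0.4355

-0.4355


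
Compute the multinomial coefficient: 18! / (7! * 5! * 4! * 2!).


18! = 6402373705728000
Denominator: 7!=5040 * 5!=120 * 4!=24 * 2!=2
Coefficient = 6402373705728000 / 29030400 = 220540320

220540320


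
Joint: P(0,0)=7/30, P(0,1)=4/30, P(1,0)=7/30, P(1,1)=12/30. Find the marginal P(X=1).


P(X=1) = P(1,0)+P(1,1) = 7/30 + 12/30 = 19/30

19/30


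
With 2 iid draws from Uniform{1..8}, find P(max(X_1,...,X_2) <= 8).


P(max <= 8) = P(all X_i <= 8) = (P(X_1 <= 8))^2
= (8/8)^2 = 1^2 = 1

1


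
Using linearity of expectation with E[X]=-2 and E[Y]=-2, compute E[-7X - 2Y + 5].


E[-7X - 2Y + 5] = -7*E[X] - 2*E[Y] + 5
= (-7)*(-2) + (-2)*(-2) + (5)
= 14 + 4 + 5 = 23

23


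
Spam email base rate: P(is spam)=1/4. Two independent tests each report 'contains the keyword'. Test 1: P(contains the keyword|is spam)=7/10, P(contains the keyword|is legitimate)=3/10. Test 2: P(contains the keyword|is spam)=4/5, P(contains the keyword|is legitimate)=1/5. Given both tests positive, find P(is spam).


After test 1: P(+) = 7/10*1/4 + 3/10*3/4 = 2/5
P(B|+) = (7/40)/(2/5) = 7/16
After test 2 (use post1 as new prior): P(+) = 4/5*7/16 + 1/5*9/16 = 37/80
P(B|+,+) = (7/20)/(37/80) = 28/37

28/37


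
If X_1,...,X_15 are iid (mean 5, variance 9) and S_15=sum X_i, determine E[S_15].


E[S_n] = n*E[X_1] = 15*5 = 75

75


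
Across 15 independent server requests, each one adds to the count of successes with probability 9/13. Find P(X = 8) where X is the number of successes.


P(X=8) = C(15,8) * p^8 * (1-p)^7
= 6435 * 43046721/815730721 * 16384/62748517
= 349112351047680/3937376385699289

349112351047680/3937376385699289


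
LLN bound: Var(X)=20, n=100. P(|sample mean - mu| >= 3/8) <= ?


Var(Xbar) = Var(X)/n = 20/100
Chebyshev: P(|Xbar-mu| >= 3/8) <= Var(Xbar)/(3/8)^2 = (1/5)/(9/64) = 64/45
Bound exceeds 1, so trivial bound: 1

1


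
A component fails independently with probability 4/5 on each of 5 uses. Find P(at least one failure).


P(at least one) = 1 - P(none)
P(none) = (1 - 4/5)^5 = (1/5)^5 = 1/3125
P(at least one) = 1 - 1/3125 = 3124/3125

3124/3125


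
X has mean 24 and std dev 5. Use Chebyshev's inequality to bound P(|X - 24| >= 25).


k = 25/5 = 5
Chebyshev: P(|X-mu| >= k*sigma) <= 1/k^2 = 1/5^2 = 1/25

1/25


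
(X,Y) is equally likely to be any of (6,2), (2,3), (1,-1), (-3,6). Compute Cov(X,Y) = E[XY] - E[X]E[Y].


E[X]=3/2, E[Y]=5/2, E[XY]=-1/4
Cov(X,Y) = E[XY] - E[X]E[Y] = -1/4 - 3/2*5/2 = -4

-4


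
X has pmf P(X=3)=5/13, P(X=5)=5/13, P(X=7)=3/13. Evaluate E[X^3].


E[X^3] = sum(x^3 * P(x))
= 27*5/13 + 125*5/13 + 343*3/13
= 1789/13

1789/13


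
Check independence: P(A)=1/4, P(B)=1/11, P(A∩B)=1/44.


P(A)*P(B) = 1/4*1/11 = 1/44
P(A∩B) = 1/44, which equals P(A)P(B), so independent

Yes, A and B are independent


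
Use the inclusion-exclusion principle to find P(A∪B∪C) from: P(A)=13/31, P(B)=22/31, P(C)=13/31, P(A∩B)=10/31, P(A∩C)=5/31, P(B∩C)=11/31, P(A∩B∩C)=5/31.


P(A∪B∪C) = P(A)+P(B)+P(C) - P(AB)-P(AC)-P(BC) + P(ABC)
= 13/31+22/31+13/31 - 10/31-5/31-11/31 + 5/31
= 27/31

27/31


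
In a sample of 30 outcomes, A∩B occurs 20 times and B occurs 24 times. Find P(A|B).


P(A|B) = P(A∩B)/P(B) = (20/30)/(24/30) = 20/24 = 5/6

5/6


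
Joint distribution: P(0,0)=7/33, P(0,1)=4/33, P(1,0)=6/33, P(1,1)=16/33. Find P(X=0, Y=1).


Read from table: P(X=0, Y=1) = 4/33

4/33


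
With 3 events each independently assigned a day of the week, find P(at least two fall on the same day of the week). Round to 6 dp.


P(all different) = prod((7-i)/7 for i=0..2) = 0.612245
P(at least one match) = 1 - 0.612245 = 0.387755

0.387755


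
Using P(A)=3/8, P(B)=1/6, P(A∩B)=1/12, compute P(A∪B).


P(A∪B) = P(A) + P(B) - P(A∩B)
= 3/8 + 1/6 - 1/12 = 11/24

11/24


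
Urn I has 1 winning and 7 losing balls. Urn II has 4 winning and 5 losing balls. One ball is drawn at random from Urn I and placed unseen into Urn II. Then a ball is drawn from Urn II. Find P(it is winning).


P(transfer winning) = 1/8; P(transfer losing) = 7/8
If winning transferred: Urn II has 5 winning of 10, so P(winning|winning moved) = 1/2
If losing transferred: Urn II has 4 winning of 10, so P(winning|losing moved) = 2/5
By total probability: P(winning) = 1/8*1/2 + 7/8*2/5 = 33/80

33/80


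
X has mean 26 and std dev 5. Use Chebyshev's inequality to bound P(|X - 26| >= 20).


k = 20/5 = 4
Chebyshev: P(|X-mu| >= k*sigma) <= 1/k^2 = 1/4^2 = 1/16

1/16


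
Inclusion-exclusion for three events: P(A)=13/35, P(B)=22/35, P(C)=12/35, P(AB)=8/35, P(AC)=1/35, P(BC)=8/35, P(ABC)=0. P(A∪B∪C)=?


P(A∪B∪C) = P(A)+P(B)+P(C) - P(AB)-P(AC)-P(BC) + P(ABC)
= 13/35+22/35+12/35 - 8/35-1/35-8/35 + 0
= 6/7

6/7


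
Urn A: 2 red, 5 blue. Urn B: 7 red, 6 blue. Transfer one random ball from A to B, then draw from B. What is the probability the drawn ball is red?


P(transfer red) = 2/7; P(transfer blue) = 5/7
If red transferred: Urn II has 8 red of 14, so P(red|red moved) = 4/7
If blue transferred: Urn II has 7 red of 14, so P(red|blue moved) = 1/2
By total probability: P(red) = 2/7*4/7 + 5/7*1/2 = 51/98

51/98


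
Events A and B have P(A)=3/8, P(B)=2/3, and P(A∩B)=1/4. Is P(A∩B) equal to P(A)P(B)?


P(A)*P(B) = 3/8*2/3 = 1/4
P(A∩B) = 1/4, which equals P(A)P(B), so independent

Yes, A and B are independent


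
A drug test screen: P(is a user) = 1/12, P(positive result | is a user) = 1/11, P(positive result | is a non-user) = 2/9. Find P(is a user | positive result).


P(A) = P(A|B)P(B) + P(A|B')P(B') = 1/11*1/12 + 2/9*11/12 = 251/1188
P(B|A) = P(A|B)P(B)/P(A) = (1/132)/(251/1188) = 9/251

9/251


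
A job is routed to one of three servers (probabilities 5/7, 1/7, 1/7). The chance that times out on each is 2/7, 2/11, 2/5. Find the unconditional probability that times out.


P(A) = P(A|B1)P(B1) + P(A|B2)P(B2) + P(A|B3)P(B3)
= 2/7*5/7 + 2/11*1/7 + 2/5*1/7
= 10/49 + 2/77 + 2/35 = 774/2695

774/2695


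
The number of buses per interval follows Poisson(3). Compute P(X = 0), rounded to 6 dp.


P(X=0) = e^(-3) * 3^0 / 0!
≈ 0.04978706837 * 1 / 1
≈ 0.049787

0.049787


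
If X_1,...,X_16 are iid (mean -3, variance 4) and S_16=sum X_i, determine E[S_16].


E[S_n] = n*E[X_1] = 16*-3 = -48

-48


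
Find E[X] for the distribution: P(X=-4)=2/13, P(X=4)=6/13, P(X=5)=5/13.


E[X] = sum(x * P(x))
= -4*2/13 + 4*6/13 + 5*5/13
= 41/13

41/13


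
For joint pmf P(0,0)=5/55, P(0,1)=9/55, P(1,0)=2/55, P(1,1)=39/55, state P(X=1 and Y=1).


Read from table: P(X=1, Y=1) = 39/55

39/55


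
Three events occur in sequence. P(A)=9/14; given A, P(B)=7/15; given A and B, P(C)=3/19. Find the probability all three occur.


P(A∩B∩C) = P(A) * P(B|A) * P(C|A∩B)
= 9/14 * 7/15 * 3/19
= 3/10 * 3/19 = 9/190

9/190


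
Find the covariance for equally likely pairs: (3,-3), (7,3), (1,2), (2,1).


E[X]=13/4, E[Y]=3/4, E[XY]=4
Cov(X,Y) = E[XY] - E[X]E[Y] = 4 - 13/4*3/4 = 25/16

25/16


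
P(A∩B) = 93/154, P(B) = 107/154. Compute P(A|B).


P(A|B) = P(A∩B)/P(B) = (93/154)/(107/154) = 93/107

93/107


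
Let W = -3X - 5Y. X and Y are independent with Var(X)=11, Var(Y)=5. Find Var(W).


Independence => Cov(X,Y)=0
Var(-3X - 5Y) = (-3)^2*Var(X) + (-5)^2*Var(Y)
= 9*11 + 25*5 = 224

224


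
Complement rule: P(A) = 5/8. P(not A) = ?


P(A') = 1 - P(A) = 1 - 5/8 = 3/8

3/8


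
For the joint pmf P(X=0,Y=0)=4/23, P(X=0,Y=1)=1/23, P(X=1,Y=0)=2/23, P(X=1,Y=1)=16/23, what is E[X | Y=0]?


P(Y=0) = 6/23
E[X|Y=0] = (0*4 + 1*2)/6 = 2/6 = 1/3

1/3


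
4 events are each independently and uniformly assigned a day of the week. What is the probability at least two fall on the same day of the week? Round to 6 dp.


P(all different) = prod((7-i)/7 for i=0..3) = 0.349854
P(at least one match) = 1 - 0.349854 = 0.650146

0.650146


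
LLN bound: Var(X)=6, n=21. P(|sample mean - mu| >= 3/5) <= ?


Var(Xbar) = Var(X)/n = 6/21
Chebyshev: P(|Xbar-mu| >= 3/5) <= Var(Xbar)/(3/5)^2 = (2/7)/(9/25) = 50/63

50/63


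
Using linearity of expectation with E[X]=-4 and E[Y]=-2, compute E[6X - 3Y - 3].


E[6X - 3Y - 3] = 6*E[X] - 3*E[Y] - 3
= (6)*(-4) + (-3)*(-2) + (-3)
= -24 + 6 - 3 = -21

-21


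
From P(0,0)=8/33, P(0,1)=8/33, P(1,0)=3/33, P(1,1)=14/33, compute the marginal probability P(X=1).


P(X=1) = P(1,0)+P(1,1) = 3/33 + 14/33 = 17/33

17/33


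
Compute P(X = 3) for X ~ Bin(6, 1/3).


P(X=3) = C(6,3) * p^3 * (1-p)^3
= 20 * 1/27 * 8/27
= 160/729

160/729


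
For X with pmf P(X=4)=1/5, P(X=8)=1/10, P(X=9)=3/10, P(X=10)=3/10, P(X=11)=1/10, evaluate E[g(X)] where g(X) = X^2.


E[X^2] = sum(g(x)*P(x))
= 16*1/5 + 64*1/10 + 81*3/10 + 100*3/10 + 121*1/10
= 76

76


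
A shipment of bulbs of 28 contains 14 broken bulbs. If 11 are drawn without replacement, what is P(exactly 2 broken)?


P(X=2) = C(14,2)*C(14,9) / C(28,11)
= 91*2002 / 21474180
= 182182/21474180 = 1001/117990

1001/117990


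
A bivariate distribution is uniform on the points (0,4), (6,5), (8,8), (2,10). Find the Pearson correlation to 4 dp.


Cov(X,Y) = 1.5000, Var(X) = 10.0000, Var(Y) = 5.6875
rho = Cov/(sqrt(VarX)*sqrt(VarY)) = 0.1989

0.1989


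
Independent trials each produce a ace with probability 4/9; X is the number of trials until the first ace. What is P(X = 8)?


P(X=8) = (1-p)^7 * p = (5/9)^7 * 4/9
= 78125/4782969 * 4/9 = 312500/43046721

312500/43046721


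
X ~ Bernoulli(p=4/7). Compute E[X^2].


For Bernoulli: X in {0,1}
E[X^2] = 0^2*(1-4/7) + 1^2*4/7 = 4/7

4/7


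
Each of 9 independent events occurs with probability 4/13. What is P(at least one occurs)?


P(at least one) = 1 - P(none)
P(none) = (1 - 4/13)^9 = (9/13)^9 = 387420489/10604499373
P(at least one) = 1 - 387420489/10604499373 = 10217078884/10604499373

10217078884/10604499373


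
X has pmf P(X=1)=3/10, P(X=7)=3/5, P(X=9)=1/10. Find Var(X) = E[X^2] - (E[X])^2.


E[X] = 27/5, E[X^2] = 189/5
Var(X) = E[X^2] - (E[X])^2 = 189/5 - (27/5)^2 = 216/25

216/25


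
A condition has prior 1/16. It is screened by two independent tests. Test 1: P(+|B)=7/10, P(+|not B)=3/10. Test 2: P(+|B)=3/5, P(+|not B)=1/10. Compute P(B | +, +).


After test 1: P(+) = 7/10*1/16 + 3/10*15/16 = 13/40
P(B|+) = (7/160)/(13/40) = 7/52
After test 2 (use post1 as new prior): P(+) = 3/5*7/52 + 1/10*45/52 = 87/520
P(B|+,+) = (21/260)/(87/520) = 14/29

14/29


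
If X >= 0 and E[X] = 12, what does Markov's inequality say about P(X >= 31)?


Markov: P(X >= a) <= E[X]/a
P(X >= 31) <= 12/31

12/31


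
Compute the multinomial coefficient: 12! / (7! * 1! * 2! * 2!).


12! = 479001600
Denominator: 7!=5040 * 1!=1 * 2!=2 * 2!=2
Coefficient = 479001600 / 20160 = 23760

23760


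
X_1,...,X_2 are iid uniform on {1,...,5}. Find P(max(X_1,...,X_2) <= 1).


P(max <= 1) = P(all X_i <= 1) = (P(X_1 <= 1))^2
= (1/5)^2 = 1/25

1/25


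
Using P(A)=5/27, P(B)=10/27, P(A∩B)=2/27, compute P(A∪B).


P(A∪B) = P(A) + P(B) - P(A∩B)
= 5/27 + 10/27 - 2/27 = 13/27

13/27


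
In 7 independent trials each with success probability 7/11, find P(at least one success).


P(at least one) = 1 - P(none)
P(none) = (1 - 7/11)^7 = (4/11)^7 = 16384/19487171
P(at least one) = 1 - 16384/19487171 = 19470787/19487171

19470787/19487171


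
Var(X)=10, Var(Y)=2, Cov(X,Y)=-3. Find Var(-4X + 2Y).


Var(-4X + 2Y) = (-4)^2*Var(X) + 2^2*Var(Y) + 2*(-4)*2*Cov(X,Y)
= 16*10 + 4*2 - 16*(-3)
= 160 + 8 + 48 = 216

216


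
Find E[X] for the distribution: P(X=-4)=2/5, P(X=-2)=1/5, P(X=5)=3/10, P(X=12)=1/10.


E[X] = sum(x * P(x))
= -4*2/5 - 2*1/5 + 5*3/10 + 12*1/10
= 7/10

7/10


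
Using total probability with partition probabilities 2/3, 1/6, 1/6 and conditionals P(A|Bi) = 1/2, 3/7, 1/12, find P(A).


P(A) = P(A|B1)P(B1) + P(A|B2)P(B2) + P(A|B3)P(B3)
= 1/2*2/3 + 3/7*1/6 + 1/12*1/6
= 1/3 + 1/14 + 1/72 = 211/504

211/504
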